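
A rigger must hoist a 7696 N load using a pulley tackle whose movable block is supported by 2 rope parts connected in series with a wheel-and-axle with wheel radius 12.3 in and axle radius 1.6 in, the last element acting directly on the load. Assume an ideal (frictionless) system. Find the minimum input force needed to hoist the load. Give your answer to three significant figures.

Block-and-tackle MA = number of supporting rope parts = 2.
Wheel-and-axle MA = R/r = 12.3/1.6 = 7.6875.
Combined ideal MA = 2 × 7.6875 = 15.375.
Effort = load / MA = 7696 / 15.375 = 500.55 N.

501 N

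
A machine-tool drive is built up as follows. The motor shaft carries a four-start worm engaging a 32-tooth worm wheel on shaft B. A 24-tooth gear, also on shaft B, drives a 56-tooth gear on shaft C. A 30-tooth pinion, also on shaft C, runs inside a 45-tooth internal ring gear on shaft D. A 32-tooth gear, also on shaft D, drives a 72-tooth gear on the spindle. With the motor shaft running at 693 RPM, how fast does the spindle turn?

11 RPM

Worm: ratio = 32/4 = 8, so shaft B turns at 693 / 8 = 86.625 RPM.
Gear mesh: ratio = 56/24 = 2.3333, so shaft C turns at 86.625 / 2.3333 = 37.125 RPM.
Internal gear: ratio = 45/30 = 1.5, so shaft D turns at 37.125 / 1.5 = 24.75 RPM.
Gear mesh: ratio = 72/32 = 2.25, so the spindle turns at 24.75 / 2.25 = 11 RPM.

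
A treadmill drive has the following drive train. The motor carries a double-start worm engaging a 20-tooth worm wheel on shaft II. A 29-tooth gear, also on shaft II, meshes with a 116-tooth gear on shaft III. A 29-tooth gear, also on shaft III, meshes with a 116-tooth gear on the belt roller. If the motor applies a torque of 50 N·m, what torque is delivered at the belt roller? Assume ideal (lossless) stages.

8000 N·m

Worm: ratio = 20/2 = 10; torque at shaft II = 50 × 10 = 500 N·m.
Gear mesh: ratio = 116/29 = 4; torque at shaft III = 500 × 4 = 2000 N·m.
Gear mesh: ratio = 116/29 = 4; torque at the belt roller = 2000 × 4 = 8000 N·m.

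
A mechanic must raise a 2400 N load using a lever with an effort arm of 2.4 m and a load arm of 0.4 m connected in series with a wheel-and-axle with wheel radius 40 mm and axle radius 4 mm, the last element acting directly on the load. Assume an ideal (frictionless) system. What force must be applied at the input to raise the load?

Lever MA = effort arm / load arm = 2.4/0.4 = 6.
Wheel-and-axle MA = R/r = 40/4 = 10.
Combined ideal MA = 6 × 10 = 60.
Effort = load / MA = 2400 / 60 = 40 N.

40 N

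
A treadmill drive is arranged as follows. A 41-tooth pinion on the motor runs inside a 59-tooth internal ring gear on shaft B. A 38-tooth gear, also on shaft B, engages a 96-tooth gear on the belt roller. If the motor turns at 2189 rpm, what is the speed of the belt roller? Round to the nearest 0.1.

602.1 rpm

the motor → shaft B (internal gear, 59/41): 2189 ÷ 1.439 = 1521.2 rpm
shaft B → the belt roller (gear mesh, 96/38): 1521.2 ÷ 2.5263 = 602.13 rpm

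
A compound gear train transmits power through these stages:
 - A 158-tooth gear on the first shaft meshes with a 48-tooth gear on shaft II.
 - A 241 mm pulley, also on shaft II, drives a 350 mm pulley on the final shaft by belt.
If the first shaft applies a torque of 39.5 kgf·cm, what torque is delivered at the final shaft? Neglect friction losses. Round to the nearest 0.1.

17.4 kgf·cm

Gear mesh: ratio = 48/158 = 0.3038; torque at shaft II = 39.5 × 0.3038 = 12 kgf·cm.
Belt: ratio = 350/241 = 1.4523; torque at the final shaft = 12 × 1.4523 = 17.427 kgf·cm.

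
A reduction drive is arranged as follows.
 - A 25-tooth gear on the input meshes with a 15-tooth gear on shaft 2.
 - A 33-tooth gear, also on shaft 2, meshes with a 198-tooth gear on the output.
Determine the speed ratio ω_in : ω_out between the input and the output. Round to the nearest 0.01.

3.60

Each stage contributes driven/driver: gear mesh 15/25 = 0.6, gear mesh 198/33 = 6.
Overall: 0.6 × 6 = 3.6.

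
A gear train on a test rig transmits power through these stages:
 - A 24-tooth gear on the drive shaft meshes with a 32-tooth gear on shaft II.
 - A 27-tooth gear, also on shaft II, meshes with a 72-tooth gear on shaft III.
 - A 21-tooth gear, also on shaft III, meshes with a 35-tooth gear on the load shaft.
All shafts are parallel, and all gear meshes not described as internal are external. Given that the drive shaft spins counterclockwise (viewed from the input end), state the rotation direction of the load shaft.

clockwise

the drive shaft → shaft II: external mesh, 1 reversal → CW.
shaft II → shaft III: external mesh, 1 reversal → CCW.
shaft III → the load shaft: external mesh, 1 reversal → CW.
3 reversals in total — an odd number — so the load shaft turns opposite to the drive shaft.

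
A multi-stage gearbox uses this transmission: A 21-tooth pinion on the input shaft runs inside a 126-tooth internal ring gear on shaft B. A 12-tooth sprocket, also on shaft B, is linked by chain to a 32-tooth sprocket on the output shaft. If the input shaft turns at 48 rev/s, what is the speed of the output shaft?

3 rev/s

Internal gear: ratio = 126/21 = 6, so shaft B turns at 48 / 6 = 8 rev/s.
Chain: ratio = 32/12 = 2.6667, so the output shaft turns at 8 / 2.6667 = 3 rev/s.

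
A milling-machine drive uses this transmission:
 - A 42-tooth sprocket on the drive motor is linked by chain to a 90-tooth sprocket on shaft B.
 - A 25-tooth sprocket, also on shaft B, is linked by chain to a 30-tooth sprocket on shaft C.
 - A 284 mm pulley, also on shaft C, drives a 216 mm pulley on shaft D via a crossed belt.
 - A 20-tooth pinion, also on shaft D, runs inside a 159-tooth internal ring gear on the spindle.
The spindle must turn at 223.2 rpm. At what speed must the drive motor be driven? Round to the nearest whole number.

Overall ratio R = 2.1429 × 1.2 × 0.76056 × 7.95 = 15.548.
Required input speed = output speed × R = 223.2 × 15.548 = 3470.3 rpm.

3470 rpm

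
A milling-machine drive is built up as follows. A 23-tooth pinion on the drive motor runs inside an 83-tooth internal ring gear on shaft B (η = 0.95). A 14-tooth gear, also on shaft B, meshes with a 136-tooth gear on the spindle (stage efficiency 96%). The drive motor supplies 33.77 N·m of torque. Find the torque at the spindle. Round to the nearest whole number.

After the internal gear (83/23): 33.77 × 3.6087 × 0.95 = 115.77 N·m
After the gear mesh (136/14): 115.77 × 9.7143 × 0.96 = 1079.7 N·m

1080 N·m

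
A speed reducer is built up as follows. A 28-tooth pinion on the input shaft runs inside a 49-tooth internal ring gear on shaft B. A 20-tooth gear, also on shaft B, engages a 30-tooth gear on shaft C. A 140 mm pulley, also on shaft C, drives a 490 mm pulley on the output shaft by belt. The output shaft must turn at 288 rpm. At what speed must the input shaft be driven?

Overall ratio R = 1.75 × 1.5 × 3.5 = 9.1875.
Required input speed = output speed × R = 288 × 9.1875 = 2646 rpm.

2646 rpm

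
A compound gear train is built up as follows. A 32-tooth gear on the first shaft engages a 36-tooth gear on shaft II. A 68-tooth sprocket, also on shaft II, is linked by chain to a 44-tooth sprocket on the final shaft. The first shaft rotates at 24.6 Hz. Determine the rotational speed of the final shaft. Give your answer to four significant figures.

33.79 Hz

gear mesh 36/32 = 1.125 → 24.6/1.125 = 21.867 Hz
chain 44/68 = 0.64706 → 21.867/0.64706 = 33.794 Hz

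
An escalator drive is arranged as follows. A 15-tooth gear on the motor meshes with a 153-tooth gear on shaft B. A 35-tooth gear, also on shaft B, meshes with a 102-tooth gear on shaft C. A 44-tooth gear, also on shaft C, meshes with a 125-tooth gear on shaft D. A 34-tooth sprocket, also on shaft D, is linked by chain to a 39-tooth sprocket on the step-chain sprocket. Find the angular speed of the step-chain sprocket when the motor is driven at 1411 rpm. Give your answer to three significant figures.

14.6 rpm

Gear mesh: ratio = 153/15 = 10.2, so shaft B turns at 1411 / 10.2 = 138.33 rpm.
Gear mesh: ratio = 102/35 = 2.9143, so shaft C turns at 138.33 / 2.9143 = 47.467 rpm.
Gear mesh: ratio = 125/44 = 2.8409, so shaft D turns at 47.467 / 2.8409 = 16.708 rpm.
Chain: ratio = 39/34 = 1.1471, so the step-chain sprocket turns at 16.708 / 1.1471 = 14.566 rpm.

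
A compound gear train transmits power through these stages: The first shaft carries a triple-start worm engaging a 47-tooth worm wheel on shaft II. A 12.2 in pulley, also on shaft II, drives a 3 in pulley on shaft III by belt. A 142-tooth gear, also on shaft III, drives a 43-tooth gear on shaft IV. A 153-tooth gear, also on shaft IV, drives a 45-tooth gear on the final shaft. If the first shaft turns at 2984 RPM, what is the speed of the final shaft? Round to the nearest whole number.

worm 47/3 = 15.667 → 2984/15.667 = 190.47 RPM
belt 3/12.2 = 0.2459 → 190.47/0.2459 = 774.57 RPM
gear mesh 43/142 = 0.30282 → 774.57/0.30282 = 2557.9 RPM
gear mesh 45/153 = 0.29412 → 2557.9/0.29412 = 8696.8 RPM

8697 RPM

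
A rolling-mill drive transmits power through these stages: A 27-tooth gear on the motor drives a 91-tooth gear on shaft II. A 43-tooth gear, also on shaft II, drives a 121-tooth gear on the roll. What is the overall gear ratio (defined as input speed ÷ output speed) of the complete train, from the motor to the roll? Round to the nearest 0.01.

9.48

Each stage contributes driven/driver: gear mesh 91/27 = 3.3704, gear mesh 121/43 = 2.814.
Overall: 3.3704 × 2.814 = 9.4841.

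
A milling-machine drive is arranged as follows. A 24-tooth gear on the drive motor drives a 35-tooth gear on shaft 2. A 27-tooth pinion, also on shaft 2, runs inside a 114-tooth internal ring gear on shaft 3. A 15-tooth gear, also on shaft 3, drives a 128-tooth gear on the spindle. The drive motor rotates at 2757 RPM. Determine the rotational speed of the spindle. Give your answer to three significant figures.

gear mesh 35/24 = 1.4583 → 2757/1.4583 = 1890.5 RPM
internal gear 114/27 = 4.2222 → 1890.5/4.2222 = 447.75 RPM
gear mesh 128/15 = 8.5333 → 447.75/8.5333 = 52.471 RPM

52.5 RPM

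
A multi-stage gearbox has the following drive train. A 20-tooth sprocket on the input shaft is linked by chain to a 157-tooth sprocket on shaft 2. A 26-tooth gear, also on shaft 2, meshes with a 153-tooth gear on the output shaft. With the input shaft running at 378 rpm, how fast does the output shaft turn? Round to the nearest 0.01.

chain 157/20 = 7.85 → 378/7.85 = 48.153 rpm
gear mesh 153/26 = 5.8846 → 48.153/5.8846 = 8.1828 rpm

8.18 rpm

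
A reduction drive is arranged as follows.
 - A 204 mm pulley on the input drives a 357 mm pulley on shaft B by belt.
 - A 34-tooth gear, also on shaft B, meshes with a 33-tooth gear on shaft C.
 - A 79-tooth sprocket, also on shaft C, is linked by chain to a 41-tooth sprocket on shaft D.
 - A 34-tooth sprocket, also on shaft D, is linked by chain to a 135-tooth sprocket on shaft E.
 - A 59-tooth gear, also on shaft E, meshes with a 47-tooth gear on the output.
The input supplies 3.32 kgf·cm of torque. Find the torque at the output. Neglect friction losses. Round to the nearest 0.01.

Belt: ratio = 357/204 = 1.75; torque at shaft B = 3.32 × 1.75 = 5.81 kgf·cm.
Gear mesh: ratio = 33/34 = 0.97059; torque at shaft C = 5.81 × 0.97059 = 5.6391 kgf·cm.
Chain: ratio = 41/79 = 0.51899; torque at shaft D = 5.6391 × 0.51899 = 2.9266 kgf·cm.
Chain: ratio = 135/34 = 3.9706; torque at shaft E = 2.9266 × 3.9706 = 11.62 kgf·cm.
Gear mesh: ratio = 47/59 = 0.79661; torque at the output = 11.62 × 0.79661 = 9.257 kgf·cm.

9.26 kgf·cm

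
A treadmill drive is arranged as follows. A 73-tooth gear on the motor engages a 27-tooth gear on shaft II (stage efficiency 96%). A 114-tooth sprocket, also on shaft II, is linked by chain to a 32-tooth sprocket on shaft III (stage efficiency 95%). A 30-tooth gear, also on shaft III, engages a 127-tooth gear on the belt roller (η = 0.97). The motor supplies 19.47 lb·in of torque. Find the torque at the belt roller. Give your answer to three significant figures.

7.57 lb·in

Gear mesh: ratio = 27/73 = 0.36986; torque at shaft II = 19.47 × 0.36986 × 0.96 = 6.9132 lb·in.
Chain: ratio = 32/114 = 0.2807; torque at shaft III = 6.9132 × 0.2807 × 0.95 = 1.8435 lb·in.
Gear mesh: ratio = 127/30 = 4.2333; torque at the belt roller = 1.8435 × 4.2333 × 0.97 = 7.5701 lb·in.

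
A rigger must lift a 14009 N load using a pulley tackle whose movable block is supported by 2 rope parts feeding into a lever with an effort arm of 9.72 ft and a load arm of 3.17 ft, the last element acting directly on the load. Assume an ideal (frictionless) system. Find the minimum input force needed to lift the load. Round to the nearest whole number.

2284 N

Block-and-tackle MA = number of supporting rope parts = 2.
Lever MA = effort arm / load arm = 9.72/3.17 = 3.0662.
Combined ideal MA = 2 × 3.0662 = 6.1325.
Effort = load / MA = 14009 / 6.1325 = 2284.4 N.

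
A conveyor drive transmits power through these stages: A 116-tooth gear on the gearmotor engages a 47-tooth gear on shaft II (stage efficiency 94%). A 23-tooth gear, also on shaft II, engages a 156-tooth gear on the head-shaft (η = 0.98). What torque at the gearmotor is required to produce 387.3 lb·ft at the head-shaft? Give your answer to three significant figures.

Overall ratio R = 0.40517 × 6.7826 = 2.7481; overall efficiency η = 0.94 × 0.98 = 0.9212.
Input torque = output torque / (R × η) = 387.3 / (2.7481 × 0.9212) = 152.99 lb·ft.

153 lb·ft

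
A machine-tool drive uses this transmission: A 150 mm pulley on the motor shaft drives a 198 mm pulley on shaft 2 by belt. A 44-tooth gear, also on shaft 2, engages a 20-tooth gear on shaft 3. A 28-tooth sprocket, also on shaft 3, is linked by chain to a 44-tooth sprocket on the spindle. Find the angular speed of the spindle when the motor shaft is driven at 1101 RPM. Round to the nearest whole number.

the motor shaft → shaft 2 (belt, 198/150): 1101 ÷ 1.32 = 834.09 RPM
shaft 2 → shaft 3 (gear mesh, 20/44): 834.09 ÷ 0.45455 = 1835 RPM
shaft 3 → the spindle (chain, 44/28): 1835 ÷ 1.5714 = 1167.7 RPM

1168 RPM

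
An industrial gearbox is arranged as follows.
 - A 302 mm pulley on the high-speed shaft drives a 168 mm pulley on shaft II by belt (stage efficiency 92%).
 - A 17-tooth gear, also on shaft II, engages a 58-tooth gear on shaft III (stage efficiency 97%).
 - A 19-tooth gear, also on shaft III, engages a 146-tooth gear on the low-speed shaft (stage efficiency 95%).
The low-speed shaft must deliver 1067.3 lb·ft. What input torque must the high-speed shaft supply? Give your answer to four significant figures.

Overall ratio R = 0.55629 × 3.4118 × 7.6842 = 14.584; overall efficiency η = 0.92 × 0.97 × 0.95 = 0.8478.
Input torque = output torque / (R × η) = 1067.3 / (14.584 × 0.8478) = 86.322 lb·ft.

86.32 lb·ft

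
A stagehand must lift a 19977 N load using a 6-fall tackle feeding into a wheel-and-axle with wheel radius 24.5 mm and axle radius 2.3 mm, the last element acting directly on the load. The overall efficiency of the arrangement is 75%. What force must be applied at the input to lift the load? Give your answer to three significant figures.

Block-and-tackle MA = number of supporting rope parts = 6.
Wheel-and-axle MA = R/r = 24.5/2.3 = 10.652.
Combined ideal MA = 6 × 10.652 = 63.913.
Actual MA = 63.913 × 0.75 = 47.935.
Effort = load / actual MA = 19977 / 47.935 = 416.75 N.

417 N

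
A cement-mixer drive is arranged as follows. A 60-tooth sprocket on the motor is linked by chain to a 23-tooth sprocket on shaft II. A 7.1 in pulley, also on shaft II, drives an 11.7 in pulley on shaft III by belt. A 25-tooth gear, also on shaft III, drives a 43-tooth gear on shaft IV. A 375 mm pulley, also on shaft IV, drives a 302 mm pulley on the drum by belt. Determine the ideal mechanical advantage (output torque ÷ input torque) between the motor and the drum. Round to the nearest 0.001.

0.875

Each stage contributes driven/driver: chain 23/60 = 0.38333, belt 11.7/7.1 = 1.6479, gear mesh 43/25 = 1.72, belt 302/375 = 0.80533.
Overall: 0.38333 × 1.6479 × 1.72 × 0.80533 = 0.875.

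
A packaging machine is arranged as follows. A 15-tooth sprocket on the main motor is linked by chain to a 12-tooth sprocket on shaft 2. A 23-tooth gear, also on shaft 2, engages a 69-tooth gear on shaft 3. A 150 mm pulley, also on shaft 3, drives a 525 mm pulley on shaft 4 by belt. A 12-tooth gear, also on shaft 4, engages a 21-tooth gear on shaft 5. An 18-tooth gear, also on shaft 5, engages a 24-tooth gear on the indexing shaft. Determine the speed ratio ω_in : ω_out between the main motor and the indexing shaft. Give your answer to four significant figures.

19.60

Each stage contributes driven/driver: chain 12/15 = 0.8, gear mesh 69/23 = 3, belt 525/150 = 3.5, gear mesh 21/12 = 1.75, gear mesh 24/18 = 1.3333.
Overall: 0.8 × 3 × 3.5 × 1.75 × 1.3333 = 19.6.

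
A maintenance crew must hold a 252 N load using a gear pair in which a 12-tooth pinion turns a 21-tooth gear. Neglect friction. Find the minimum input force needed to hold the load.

144 N

Gear pair MA = 21/12 = 1.75.
Effort = load / MA = 252 / 1.75 = 144 N.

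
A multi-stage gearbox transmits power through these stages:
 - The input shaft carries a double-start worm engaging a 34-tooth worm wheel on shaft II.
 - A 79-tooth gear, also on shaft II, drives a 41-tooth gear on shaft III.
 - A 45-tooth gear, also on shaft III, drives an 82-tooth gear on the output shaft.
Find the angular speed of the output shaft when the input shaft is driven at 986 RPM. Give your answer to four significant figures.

61.33 RPM

the input shaft → shaft II (worm, 34/2): 986 ÷ 17 = 58 RPM
shaft II → shaft III (gear mesh, 41/79): 58 ÷ 0.51899 = 111.76 RPM
shaft III → the output shaft (gear mesh, 82/45): 111.76 ÷ 1.8222 = 61.33 RPM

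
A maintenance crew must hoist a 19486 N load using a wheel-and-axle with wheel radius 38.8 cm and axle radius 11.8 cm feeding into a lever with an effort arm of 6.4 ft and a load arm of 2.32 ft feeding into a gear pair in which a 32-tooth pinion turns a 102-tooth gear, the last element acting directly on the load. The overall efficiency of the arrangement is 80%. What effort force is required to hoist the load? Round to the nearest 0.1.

842.4 N

Wheel-and-axle MA = R/r = 38.8/11.8 = 3.2881.
Lever MA = effort arm / load arm = 6.4/2.32 = 2.7586.
Gear pair MA = 102/32 = 3.1875.
Combined ideal MA = 3.2881 × 2.7586 × 3.1875 = 28.913.
Actual MA = 28.913 × 0.80 = 23.13.
Effort = load / actual MA = 19486 / 23.13 = 842.44 N.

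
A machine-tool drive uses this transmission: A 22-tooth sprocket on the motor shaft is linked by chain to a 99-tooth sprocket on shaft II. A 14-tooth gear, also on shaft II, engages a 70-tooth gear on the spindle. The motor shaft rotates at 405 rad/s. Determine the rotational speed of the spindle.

18 rad/s

Chain: ratio = 99/22 = 4.5, so shaft II turns at 405 / 4.5 = 90 rad/s.
Gear mesh: ratio = 70/14 = 5, so the spindle turns at 90 / 5 = 18 rad/s.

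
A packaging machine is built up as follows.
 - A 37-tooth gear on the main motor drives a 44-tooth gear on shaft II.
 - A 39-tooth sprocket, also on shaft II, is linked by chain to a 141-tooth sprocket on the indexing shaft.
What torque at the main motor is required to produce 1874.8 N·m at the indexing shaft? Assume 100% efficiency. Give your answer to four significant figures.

Overall ratio R = 1.1892 × 3.6154 = 4.2994.
Input torque = output torque / R = 1874.8 / 4.2994 = 436.06 N·m.

436.1 N·m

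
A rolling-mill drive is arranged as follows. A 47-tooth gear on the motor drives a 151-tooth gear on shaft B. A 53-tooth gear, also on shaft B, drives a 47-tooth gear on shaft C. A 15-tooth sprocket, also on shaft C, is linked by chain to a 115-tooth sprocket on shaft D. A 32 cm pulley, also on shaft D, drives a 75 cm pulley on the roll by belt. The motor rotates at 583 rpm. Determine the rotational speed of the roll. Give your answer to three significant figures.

11.4 rpm

gear mesh 151/47 = 3.2128 → 583/3.2128 = 181.46 rpm
gear mesh 47/53 = 0.88679 → 181.46/0.88679 = 204.63 rpm
chain 115/15 = 7.6667 → 204.63/7.6667 = 26.691 rpm
belt 75/32 = 2.3438 → 26.691/2.3438 = 11.388 rpm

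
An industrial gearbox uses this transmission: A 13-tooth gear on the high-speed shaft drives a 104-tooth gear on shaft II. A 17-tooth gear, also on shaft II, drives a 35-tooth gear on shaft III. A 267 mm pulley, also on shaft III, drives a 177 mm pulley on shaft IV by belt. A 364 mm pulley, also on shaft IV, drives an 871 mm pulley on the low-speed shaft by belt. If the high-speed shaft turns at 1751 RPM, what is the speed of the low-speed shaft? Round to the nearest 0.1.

gear mesh 104/13 = 8 → 1751/8 = 218.88 RPM
gear mesh 35/17 = 2.0588 → 218.88/2.0588 = 106.31 RPM
belt 177/267 = 0.66292 → 106.31/0.66292 = 160.37 RPM
belt 871/364 = 2.3929 → 160.37/2.3929 = 67.019 RPM

67.0 RPM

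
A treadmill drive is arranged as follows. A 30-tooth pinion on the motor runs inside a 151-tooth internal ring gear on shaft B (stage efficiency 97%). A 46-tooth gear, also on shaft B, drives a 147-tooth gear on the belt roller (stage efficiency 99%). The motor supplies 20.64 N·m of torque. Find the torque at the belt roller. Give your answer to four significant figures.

internal gear 151/30 = 5.0333 → τ = 20.64·5.0333·0.97 = 100.77 N·m
gear mesh 147/46 = 3.1957 → τ = 100.77·3.1957·0.99 = 318.81 N·m

318.8 N·m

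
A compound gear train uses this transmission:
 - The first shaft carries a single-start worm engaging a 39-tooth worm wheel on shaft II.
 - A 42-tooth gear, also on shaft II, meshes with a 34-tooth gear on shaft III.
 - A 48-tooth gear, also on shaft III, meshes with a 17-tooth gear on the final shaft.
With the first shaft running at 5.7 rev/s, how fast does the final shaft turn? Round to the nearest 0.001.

0.510 rev/s

worm 39/1 = 39 → 5.7/39 = 0.14615 rev/s
gear mesh 34/42 = 0.80952 → 0.14615/0.80952 = 0.18054 rev/s
gear mesh 17/48 = 0.35417 → 0.18054/0.35417 = 0.50977 rev/s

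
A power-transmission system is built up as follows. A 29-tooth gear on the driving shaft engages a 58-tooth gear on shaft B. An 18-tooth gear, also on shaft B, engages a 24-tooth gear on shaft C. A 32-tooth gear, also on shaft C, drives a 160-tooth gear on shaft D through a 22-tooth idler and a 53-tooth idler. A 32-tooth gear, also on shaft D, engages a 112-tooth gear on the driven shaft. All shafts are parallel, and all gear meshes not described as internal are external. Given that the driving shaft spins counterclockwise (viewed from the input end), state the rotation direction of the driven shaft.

the driving shaft → shaft B: external mesh, 1 reversal → CW.
shaft B → shaft C: external mesh, 1 reversal → CCW.
shaft C → shaft D: driver → idler → idler → driven is 3 external meshes, 3 reversals → CW.
shaft D → the driven shaft: external mesh, 1 reversal → CCW.
6 reversals in total — an even number — so the driven shaft turns the same way as the driving shaft.

counterclockwise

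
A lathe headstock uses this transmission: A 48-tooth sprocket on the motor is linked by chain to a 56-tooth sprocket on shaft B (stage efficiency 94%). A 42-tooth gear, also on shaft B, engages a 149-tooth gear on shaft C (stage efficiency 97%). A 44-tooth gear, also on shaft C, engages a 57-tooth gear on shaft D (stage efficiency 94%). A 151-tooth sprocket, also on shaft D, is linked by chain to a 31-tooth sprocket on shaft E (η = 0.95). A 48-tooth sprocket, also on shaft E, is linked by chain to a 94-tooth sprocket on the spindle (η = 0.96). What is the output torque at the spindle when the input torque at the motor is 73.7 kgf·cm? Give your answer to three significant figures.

124 kgf·cm

chain 56/48 = 1.1667 → τ = 73.7·1.1667·0.94 = 80.824 kgf·cm
gear mesh 149/42 = 3.5476 → τ = 80.824·3.5476·0.97 = 278.13 kgf·cm
gear mesh 57/44 = 1.2955 → τ = 278.13·1.2955·0.94 = 338.69 kgf·cm
chain 31/151 = 0.2053 → τ = 338.69·0.2053·0.95 = 66.056 kgf·cm
chain 94/48 = 1.9583 → τ = 66.056·1.9583·0.96 = 124.18 kgf·cm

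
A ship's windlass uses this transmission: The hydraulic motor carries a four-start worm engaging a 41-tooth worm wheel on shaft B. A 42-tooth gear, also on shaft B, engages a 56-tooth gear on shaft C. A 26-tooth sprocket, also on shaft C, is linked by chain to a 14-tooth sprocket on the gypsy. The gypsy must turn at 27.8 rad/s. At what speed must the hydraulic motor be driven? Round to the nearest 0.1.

Overall ratio R = 10.25 × 1.3333 × 0.53846 = 7.359.
Required input speed = output speed × R = 27.8 × 7.359 = 204.58 rad/s.

204.6 rad/s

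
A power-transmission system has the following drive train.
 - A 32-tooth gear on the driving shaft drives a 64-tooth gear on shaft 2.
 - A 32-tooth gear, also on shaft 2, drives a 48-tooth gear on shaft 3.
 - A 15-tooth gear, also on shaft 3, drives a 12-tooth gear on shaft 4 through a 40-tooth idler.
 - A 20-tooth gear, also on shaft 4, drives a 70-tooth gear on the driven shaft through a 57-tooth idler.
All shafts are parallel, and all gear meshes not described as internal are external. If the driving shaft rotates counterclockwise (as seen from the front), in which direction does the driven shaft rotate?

counterclockwise

the driving shaft → shaft 2: external mesh, 1 reversal → CW.
shaft 2 → shaft 3: external mesh, 1 reversal → CCW.
shaft 3 → shaft 4: driver → idler → driven is 2 external meshes, 2 reversals → CCW.
shaft 4 → the driven shaft: driver → idler → driven is 2 external meshes, 2 reversals → CCW.
6 reversals in total — an even number — so the driven shaft turns the same way as the driving shaft.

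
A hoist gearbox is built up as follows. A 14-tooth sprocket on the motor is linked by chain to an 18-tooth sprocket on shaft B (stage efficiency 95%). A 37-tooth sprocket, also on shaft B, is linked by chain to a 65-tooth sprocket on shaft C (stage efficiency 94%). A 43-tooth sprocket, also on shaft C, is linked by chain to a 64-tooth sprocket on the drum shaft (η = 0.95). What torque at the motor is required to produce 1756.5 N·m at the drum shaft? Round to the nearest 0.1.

615.9 N·m

Overall ratio R = 1.2857 × 1.7568 × 1.4884 = 3.3618; overall efficiency η = 0.95 × 0.94 × 0.95 = 0.8483.
Input torque = output torque / (R × η) = 1756.5 / (3.3618 × 0.8483) = 615.89 N·m.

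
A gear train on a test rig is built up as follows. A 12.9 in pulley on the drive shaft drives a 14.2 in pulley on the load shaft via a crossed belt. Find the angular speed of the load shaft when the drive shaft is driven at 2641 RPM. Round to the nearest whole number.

the drive shaft → the load shaft (belt, 14.2/12.9): 2641 ÷ 1.1008 = 2399.2 RPM

2399 RPM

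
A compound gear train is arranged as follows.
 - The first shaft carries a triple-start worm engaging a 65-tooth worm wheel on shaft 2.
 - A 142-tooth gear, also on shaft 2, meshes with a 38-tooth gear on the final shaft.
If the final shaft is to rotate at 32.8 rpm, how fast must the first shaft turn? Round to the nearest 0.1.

190.2 rpm

Overall ratio R = 21.667 × 0.26761 = 5.7981.
Required input speed = output speed × R = 32.8 × 5.7981 = 190.18 rpm.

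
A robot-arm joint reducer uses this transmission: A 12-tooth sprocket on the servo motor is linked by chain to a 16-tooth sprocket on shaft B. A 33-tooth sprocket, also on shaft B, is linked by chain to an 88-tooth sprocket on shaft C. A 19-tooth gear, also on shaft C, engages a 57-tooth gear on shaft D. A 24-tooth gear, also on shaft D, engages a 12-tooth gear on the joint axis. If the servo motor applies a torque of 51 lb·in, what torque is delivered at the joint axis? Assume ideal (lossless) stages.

272 lb·in

chain 16/12 = 1.3333 → τ = 51·1.3333 = 68 lb·in
chain 88/33 = 2.6667 → τ = 68·2.6667 = 181.33 lb·in
gear mesh 57/19 = 3 → τ = 181.33·3 = 544 lb·in
gear mesh 12/24 = 0.5 → τ = 544·0.5 = 272 lb·in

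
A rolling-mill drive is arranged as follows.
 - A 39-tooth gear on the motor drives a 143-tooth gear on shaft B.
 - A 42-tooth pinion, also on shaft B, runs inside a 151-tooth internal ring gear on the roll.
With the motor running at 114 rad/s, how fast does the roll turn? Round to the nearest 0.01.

gear mesh 143/39 = 3.6667 → 114/3.6667 = 31.091 rad/s
internal gear 151/42 = 3.5952 → 31.091/3.5952 = 8.6478 rad/s

8.65 rad/s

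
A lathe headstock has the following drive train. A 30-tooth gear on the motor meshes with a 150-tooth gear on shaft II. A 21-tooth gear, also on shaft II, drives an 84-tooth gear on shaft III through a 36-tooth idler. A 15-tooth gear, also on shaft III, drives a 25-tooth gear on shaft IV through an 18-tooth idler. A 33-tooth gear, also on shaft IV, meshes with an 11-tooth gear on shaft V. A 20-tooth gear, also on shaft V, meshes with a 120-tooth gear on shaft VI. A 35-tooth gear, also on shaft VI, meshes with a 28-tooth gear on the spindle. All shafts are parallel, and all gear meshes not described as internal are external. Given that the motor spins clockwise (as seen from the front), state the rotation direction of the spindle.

clockwise

the motor → shaft II: external mesh, 1 reversal → CCW.
shaft II → shaft III: driver → idler → driven is 2 external meshes, 2 reversals → CCW.
shaft III → shaft IV: driver → idler → driven is 2 external meshes, 2 reversals → CCW.
shaft IV → shaft V: external mesh, 1 reversal → CW.
shaft V → shaft VI: external mesh, 1 reversal → CCW.
shaft VI → the spindle: external mesh, 1 reversal → CW.
8 reversals in total — an even number — so the spindle turns the same way as the motor.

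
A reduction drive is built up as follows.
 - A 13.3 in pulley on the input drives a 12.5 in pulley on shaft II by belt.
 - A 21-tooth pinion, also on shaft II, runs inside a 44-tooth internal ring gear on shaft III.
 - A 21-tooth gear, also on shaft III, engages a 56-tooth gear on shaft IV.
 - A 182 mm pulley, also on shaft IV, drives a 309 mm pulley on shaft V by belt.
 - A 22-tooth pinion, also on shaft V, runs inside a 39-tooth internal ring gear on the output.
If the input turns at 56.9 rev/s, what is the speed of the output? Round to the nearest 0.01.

3.60 rev/s

the input → shaft II (belt, 12.5/13.3): 56.9 ÷ 0.93985 = 60.542 rev/s
shaft II → shaft III (internal gear, 44/21): 60.542 ÷ 2.0952 = 28.895 rev/s
shaft III → shaft IV (gear mesh, 56/21): 28.895 ÷ 2.6667 = 10.836 rev/s
shaft IV → shaft V (belt, 309/182): 10.836 ÷ 1.6978 = 6.3821 rev/s
shaft V → the output (internal gear, 39/22): 6.3821 ÷ 1.7727 = 3.6002 rev/s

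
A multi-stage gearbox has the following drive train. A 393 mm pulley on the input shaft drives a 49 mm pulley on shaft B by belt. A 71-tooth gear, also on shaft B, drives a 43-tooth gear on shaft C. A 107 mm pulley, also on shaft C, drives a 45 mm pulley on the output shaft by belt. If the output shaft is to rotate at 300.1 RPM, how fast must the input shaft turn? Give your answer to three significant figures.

9.53 RPM

Overall ratio R = 0.12468 × 0.60563 × 0.42056 = 0.031757.
Required input speed = output speed × R = 300.1 × 0.031757 = 9.5303 RPM.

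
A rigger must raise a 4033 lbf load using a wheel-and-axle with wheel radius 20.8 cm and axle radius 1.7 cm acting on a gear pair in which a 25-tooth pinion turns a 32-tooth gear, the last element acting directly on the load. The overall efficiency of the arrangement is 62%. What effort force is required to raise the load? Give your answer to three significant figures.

Wheel-and-axle MA = R/r = 20.8/1.7 = 12.235.
Gear pair MA = 32/25 = 1.28.
Combined ideal MA = 12.235 × 1.28 = 15.661.
Actual MA = 15.661 × 0.62 = 9.7099.
Effort = load / actual MA = 4033 / 9.7099 = 415.35 lbf.

415 lbf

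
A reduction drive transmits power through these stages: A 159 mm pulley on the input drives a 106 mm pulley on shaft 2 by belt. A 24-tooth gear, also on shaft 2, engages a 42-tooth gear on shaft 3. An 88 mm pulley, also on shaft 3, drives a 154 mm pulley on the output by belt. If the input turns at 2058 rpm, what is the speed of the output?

1008 rpm

belt 106/159 = 0.66667 → 2058/0.66667 = 3087 rpm
gear mesh 42/24 = 1.75 → 3087/1.75 = 1764 rpm
belt 154/88 = 1.75 → 1764/1.75 = 1008 rpm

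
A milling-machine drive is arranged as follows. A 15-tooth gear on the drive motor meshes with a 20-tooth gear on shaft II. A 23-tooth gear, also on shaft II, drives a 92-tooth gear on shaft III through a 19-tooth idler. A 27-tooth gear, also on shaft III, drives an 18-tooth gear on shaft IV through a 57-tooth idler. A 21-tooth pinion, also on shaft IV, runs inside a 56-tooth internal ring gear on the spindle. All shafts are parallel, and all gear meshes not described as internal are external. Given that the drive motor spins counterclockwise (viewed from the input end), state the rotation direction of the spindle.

clockwise

the drive motor → shaft II: external mesh, 1 reversal → CW.
shaft II → shaft III: driver → idler → driven is 2 external meshes, 2 reversals → CW.
shaft III → shaft IV: driver → idler → driven is 2 external meshes, 2 reversals → CW.
shaft IV → the spindle: internal mesh, same direction → CW.
5 reversals in total — an odd number — so the spindle turns opposite to the drive motor.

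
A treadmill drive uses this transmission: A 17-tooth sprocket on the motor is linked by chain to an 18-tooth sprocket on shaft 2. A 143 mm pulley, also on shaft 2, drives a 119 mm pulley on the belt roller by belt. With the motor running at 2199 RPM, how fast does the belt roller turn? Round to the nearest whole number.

the motor → shaft 2 (chain, 18/17): 2199 ÷ 1.0588 = 2076.8 RPM
shaft 2 → the belt roller (belt, 119/143): 2076.8 ÷ 0.83217 = 2495.7 RPM

2496 RPM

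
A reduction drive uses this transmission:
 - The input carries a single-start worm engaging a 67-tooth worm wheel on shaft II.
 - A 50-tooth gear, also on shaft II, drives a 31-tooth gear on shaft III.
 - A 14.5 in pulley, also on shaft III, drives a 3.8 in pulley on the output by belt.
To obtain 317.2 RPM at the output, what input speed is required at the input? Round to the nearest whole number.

Overall ratio R = 67 × 0.62 × 0.26207 = 10.886.
Required input speed = output speed × R = 317.2 × 10.886 = 3453.1 RPM.

3453 RPM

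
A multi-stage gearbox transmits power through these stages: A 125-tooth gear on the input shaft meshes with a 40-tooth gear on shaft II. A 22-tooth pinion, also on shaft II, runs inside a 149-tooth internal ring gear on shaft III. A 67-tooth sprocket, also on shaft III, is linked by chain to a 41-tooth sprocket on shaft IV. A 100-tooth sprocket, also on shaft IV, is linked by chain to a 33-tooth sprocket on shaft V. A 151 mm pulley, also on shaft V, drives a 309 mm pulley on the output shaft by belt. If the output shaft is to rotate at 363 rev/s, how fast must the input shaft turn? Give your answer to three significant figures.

Overall ratio R = 0.32 × 6.7727 × 0.61194 × 0.33 × 2.0464 = 0.89561.
Required input speed = output speed × R = 363 × 0.89561 = 325.11 rev/s.

325 rev/s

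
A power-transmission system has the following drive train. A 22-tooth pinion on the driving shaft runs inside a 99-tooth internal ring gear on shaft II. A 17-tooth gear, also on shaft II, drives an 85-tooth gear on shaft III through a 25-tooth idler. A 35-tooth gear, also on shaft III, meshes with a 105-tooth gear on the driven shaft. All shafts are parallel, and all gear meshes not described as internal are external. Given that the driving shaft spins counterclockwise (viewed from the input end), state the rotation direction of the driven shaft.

clockwise

the driving shaft → shaft II: internal mesh, same direction → CCW.
shaft II → shaft III: driver → idler → driven is 2 external meshes, 2 reversals → CCW.
shaft III → the driven shaft: external mesh, 1 reversal → CW.
3 reversals in total — an odd number — so the driven shaft turns opposite to the driving shaft.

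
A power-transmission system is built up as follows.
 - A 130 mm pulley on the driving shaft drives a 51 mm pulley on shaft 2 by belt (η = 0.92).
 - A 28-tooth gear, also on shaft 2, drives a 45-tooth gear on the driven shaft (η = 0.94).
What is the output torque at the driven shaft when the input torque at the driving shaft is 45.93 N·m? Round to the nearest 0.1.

After the belt (51/130): 45.93 × 0.39231 × 0.92 = 16.577 N·m
After the gear mesh (45/28): 16.577 × 1.6071 × 0.94 = 25.043 N·m

25.0 N·m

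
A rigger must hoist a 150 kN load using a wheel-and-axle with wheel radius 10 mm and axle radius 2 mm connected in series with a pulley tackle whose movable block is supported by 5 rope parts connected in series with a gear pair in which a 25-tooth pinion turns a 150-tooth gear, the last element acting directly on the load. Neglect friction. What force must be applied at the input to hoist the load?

Wheel-and-axle MA = R/r = 10/2 = 5.
Block-and-tackle MA = number of supporting rope parts = 5.
Gear pair MA = 150/25 = 6.
Combined ideal MA = 5 × 5 × 6 = 150.
Effort = load / MA = 150 / 150 = 1 kN.

1 kN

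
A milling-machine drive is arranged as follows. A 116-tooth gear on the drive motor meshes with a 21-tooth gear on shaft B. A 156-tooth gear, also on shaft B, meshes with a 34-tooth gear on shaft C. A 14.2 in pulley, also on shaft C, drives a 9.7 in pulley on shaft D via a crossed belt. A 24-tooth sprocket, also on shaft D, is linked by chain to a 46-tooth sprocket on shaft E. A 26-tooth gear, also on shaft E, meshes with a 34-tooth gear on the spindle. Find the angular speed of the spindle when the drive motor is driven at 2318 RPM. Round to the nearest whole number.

Gear mesh: ratio = 21/116 = 0.18103, so shaft B turns at 2318 / 0.18103 = 12804 RPM.
Gear mesh: ratio = 34/156 = 0.21795, so shaft C turns at 12804 / 0.21795 = 58749 RPM.
Belt: ratio = 9.7/14.2 = 0.6831, so shaft D turns at 58749 / 0.6831 = 86003 RPM.
Chain: ratio = 46/24 = 1.9167, so shaft E turns at 86003 / 1.9167 = 44871 RPM.
Gear mesh: ratio = 34/26 = 1.3077, so the spindle turns at 44871 / 1.3077 = 34313 RPM.

34313 RPM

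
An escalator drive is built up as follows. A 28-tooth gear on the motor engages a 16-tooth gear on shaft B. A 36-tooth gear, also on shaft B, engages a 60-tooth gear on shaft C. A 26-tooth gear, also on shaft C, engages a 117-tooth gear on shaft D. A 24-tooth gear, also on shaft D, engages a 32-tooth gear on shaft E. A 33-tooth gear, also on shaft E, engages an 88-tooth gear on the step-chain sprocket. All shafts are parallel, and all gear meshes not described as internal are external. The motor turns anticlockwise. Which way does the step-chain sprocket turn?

clockwise

the motor → shaft B: external mesh, 1 reversal → CW.
shaft B → shaft C: external mesh, 1 reversal → CCW.
shaft C → shaft D: external mesh, 1 reversal → CW.
shaft D → shaft E: external mesh, 1 reversal → CCW.
shaft E → the step-chain sprocket: external mesh, 1 reversal → CW.
5 reversals in total — an odd number — so the step-chain sprocket turns opposite to the motor.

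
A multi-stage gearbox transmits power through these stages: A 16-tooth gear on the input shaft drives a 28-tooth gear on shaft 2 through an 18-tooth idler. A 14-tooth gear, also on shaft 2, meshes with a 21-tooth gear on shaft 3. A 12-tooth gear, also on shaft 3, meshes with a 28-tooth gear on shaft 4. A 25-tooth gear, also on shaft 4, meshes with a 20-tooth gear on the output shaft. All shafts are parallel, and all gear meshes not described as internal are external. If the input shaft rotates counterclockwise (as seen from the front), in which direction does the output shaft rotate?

the input shaft → shaft 2: driver → idler → driven is 2 external meshes, 2 reversals → CCW.
shaft 2 → shaft 3: external mesh, 1 reversal → CW.
shaft 3 → shaft 4: external mesh, 1 reversal → CCW.
shaft 4 → the output shaft: external mesh, 1 reversal → CW.
5 reversals in total — an odd number — so the output shaft turns opposite to the input shaft.

clockwise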